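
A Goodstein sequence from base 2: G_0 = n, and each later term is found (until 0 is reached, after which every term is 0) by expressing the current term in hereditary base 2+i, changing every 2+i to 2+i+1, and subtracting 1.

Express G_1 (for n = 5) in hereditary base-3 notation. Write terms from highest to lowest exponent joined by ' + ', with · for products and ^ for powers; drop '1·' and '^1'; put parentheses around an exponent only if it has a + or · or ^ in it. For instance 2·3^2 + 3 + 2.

G_0=5  [base 2] 2^2 + 1  →[2↦3]→  3^3 + 1 = 28  −1 ⇒ G_1=27
G_1=27  [base 3] 3^3  →[3↦4]→  4^4 = 256  −1 ⇒ G_2=255

3^3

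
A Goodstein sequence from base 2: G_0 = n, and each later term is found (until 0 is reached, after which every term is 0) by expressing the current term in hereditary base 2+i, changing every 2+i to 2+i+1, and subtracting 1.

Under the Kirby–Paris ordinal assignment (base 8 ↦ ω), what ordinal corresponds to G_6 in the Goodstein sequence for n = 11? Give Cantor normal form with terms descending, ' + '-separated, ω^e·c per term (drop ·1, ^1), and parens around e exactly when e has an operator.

11 —HB2→ 2^(2 + 1) + 2 + 1 —bump→ 3^(3 + 1) + 3 + 1 = 85 —(−1)→ 84
84 —HB3→ 3^(3 + 1) + 3 —bump→ 4^(4 + 1) + 4 = 1028 —(−1)→ 1027
1027 —HB4→ 4^(4 + 1) + 3 —bump→ 5^(5 + 1) + 3 = 15628 —(−1)→ 15627
15627 —HB5→ 5^(5 + 1) + 2 —bump→ 6^(6 + 1) + 2 = 279938 —(−1)→ 279937
279937 —HB6→ 6^(6 + 1) + 1 —bump→ 7^(7 + 1) + 1 = 5764802 —(−1)→ 5764801
5764801 —HB7→ 7^(7 + 1) —bump→ 8^(8 + 1) = 134217728 —(−1)→ 134217727
134217727 —HB8→ 7·8^8 + 7·8^7 + 7·8^6 + 7·8^5 + 7·8^4 + 7·8^3 + 7·8^2 + 7·8 + 7 —bump→ 7·9^9 + 7·9^7 + 7·9^6 + 7·9^5 + 7·9^4 + 7·9^3 + 7·9^2 + 7·9 + 7 = 2749609303 —(−1)→ 2749609302

ω^ω·7 + ω^7·7 + ω^6·7 + ω^5·7 + ω^4·7 + ω^3·7 + ω^2·7 + ω·7 + 7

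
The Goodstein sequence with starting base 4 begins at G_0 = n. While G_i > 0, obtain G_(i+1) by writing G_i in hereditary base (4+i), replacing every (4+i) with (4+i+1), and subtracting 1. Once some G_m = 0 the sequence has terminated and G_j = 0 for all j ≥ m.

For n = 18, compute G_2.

G_0=18  [base 4] 4^2 + 2  →[4↦5]→  5^2 + 2 = 27  −1 ⇒ G_1=26
G_1=26  [base 5] 5^2 + 1  →[5↦6]→  6^2 + 1 = 37  −1 ⇒ G_2=36

36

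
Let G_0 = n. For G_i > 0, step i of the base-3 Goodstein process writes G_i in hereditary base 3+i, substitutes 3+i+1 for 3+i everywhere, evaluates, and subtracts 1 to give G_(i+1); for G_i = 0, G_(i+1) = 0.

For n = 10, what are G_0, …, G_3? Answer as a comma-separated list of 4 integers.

step 0: 10 = 3^2 + 1; sub 4 for 3: 4^2 + 1; = 17; G_1 = 17−1 = 16
step 1: 16 = 4^2; sub 5 for 4: 5^2; = 25; G_2 = 25−1 = 24
step 2: 24 = 4·5 + 4; sub 6 for 5: 4·6 + 4; = 28; G_3 = 28−1 = 27

10, 16, 24, 27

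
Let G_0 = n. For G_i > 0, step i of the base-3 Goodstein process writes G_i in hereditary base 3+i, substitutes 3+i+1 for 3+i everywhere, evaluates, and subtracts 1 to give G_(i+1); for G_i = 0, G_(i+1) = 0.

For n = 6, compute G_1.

i=0: 6 = 2·3 (b=3); 3→4: 2·4 = 8; 8−1 = 7
i=1: 7 = 4 + 3 (b=4); 4→5: 5 + 3 = 8; 8−1 = 7

7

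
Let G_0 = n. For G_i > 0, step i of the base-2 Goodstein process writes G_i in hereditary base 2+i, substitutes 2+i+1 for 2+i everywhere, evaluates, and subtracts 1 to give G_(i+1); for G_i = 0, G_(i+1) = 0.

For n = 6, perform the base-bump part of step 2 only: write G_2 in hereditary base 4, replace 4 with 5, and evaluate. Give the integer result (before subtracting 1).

(0) 6|_2 = 2^2 + 2 ↦ 3^3 + 3|_3 = 30 ⇒ 29
(1) 29|_3 = 3^3 + 2 ↦ 4^4 + 2|_4 = 258 ⇒ 257
(2) 257|_4 = 4^4 + 1 ↦ 5^5 + 1|_5 = 3126 ⇒ 3125

3126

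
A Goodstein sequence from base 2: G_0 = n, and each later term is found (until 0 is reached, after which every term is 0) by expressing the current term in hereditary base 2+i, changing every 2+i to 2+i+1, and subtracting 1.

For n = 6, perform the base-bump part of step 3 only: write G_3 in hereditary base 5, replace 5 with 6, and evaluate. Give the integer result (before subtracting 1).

46656

base 2: 6 = 2^2 + 2; at 3: 3^3 + 3 = 30; next = 29
base 3: 29 = 3^3 + 2; at 4: 4^4 + 2 = 258; next = 257
base 4: 257 = 4^4 + 1; at 5: 5^5 + 1 = 3126; next = 3125
base 5: 3125 = 5^5; at 6: 6^6 = 46656; next = 46655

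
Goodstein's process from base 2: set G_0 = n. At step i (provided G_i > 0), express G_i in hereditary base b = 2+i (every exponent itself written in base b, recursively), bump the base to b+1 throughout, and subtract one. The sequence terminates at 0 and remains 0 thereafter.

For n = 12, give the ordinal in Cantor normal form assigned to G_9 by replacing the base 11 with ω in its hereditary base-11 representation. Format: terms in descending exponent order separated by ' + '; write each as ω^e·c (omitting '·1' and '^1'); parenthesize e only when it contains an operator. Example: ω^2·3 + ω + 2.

[0] 12 ≡ 2^(2 + 1) + 2^2 (base 2). Lift 3: 108. −1: 107.
[1] 107 ≡ 3^(3 + 1) + 2·3^2 + 2·3 + 2 (base 3). Lift 4: 1066. −1: 1065.
[2] 1065 ≡ 4^(4 + 1) + 2·4^2 + 2·4 + 1 (base 4). Lift 5: 15686. −1: 15685.
[3] 15685 ≡ 5^(5 + 1) + 2·5^2 + 2·5 (base 5). Lift 6: 280020. −1: 280019.
[4] 280019 ≡ 6^(6 + 1) + 2·6^2 + 6 + 5 (base 6). Lift 7: 5764911. −1: 5764910.
[5] 5764910 ≡ 7^(7 + 1) + 2·7^2 + 7 + 4 (base 7). Lift 8: 134217868. −1: 134217867.
[6] 134217867 ≡ 8^(8 + 1) + 2·8^2 + 8 + 3 (base 8). Lift 9: 3486784575. −1: 3486784574.
[7] 3486784574 ≡ 9^(9 + 1) + 2·9^2 + 9 + 2 (base 9). Lift 10: 100000000212. −1: 100000000211.
[8] 100000000211 ≡ 10^(10 + 1) + 2·10^2 + 10 + 1 (base 10). Lift 11: 3138428376975. −1: 3138428376974.

ω^(ω + 1) + ω^2·2 + ω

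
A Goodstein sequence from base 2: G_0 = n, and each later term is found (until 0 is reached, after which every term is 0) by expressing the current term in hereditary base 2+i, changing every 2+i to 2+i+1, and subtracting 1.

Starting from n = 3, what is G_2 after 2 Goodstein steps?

G_0=3  [base 2] 2 + 1  →[2↦3]→  3 + 1 = 4  −1 ⇒ G_1=3
G_1=3  [base 3] 3  →[3↦4]→  4 = 4  −1 ⇒ G_2=3
G_2=3  [base 4] 3  →[4↦5]→  3 = 3  −1 ⇒ G_3=2

3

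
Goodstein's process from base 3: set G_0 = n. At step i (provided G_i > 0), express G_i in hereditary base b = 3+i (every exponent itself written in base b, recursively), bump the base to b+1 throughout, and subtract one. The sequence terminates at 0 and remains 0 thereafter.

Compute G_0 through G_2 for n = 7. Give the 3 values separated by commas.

[0] 7 ≡ 2·3 + 1 (base 3). Lift 4: 9. −1: 8.
[1] 8 ≡ 2·4 (base 4). Lift 5: 10. −1: 9.

7, 8, 9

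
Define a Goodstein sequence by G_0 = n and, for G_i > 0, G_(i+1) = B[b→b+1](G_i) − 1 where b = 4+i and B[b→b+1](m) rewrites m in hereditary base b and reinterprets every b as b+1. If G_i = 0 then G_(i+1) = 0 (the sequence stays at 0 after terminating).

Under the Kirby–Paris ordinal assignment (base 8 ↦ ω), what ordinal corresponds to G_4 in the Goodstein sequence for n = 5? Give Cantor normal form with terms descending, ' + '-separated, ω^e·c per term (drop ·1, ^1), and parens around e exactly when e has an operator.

3

G_0 = 5. HB_4(5) = 4 + 1. Bump = 6. G_1 = 5.
G_1 = 5. HB_5(5) = 5. Bump = 6. G_2 = 5.
G_2 = 5. HB_6(5) = 5. Bump = 5. G_3 = 4.
G_3 = 4. HB_7(4) = 4. Bump = 4. G_4 = 3.
G_4 = 3. HB_8(3) = 3. Bump = 3. G_5 = 2.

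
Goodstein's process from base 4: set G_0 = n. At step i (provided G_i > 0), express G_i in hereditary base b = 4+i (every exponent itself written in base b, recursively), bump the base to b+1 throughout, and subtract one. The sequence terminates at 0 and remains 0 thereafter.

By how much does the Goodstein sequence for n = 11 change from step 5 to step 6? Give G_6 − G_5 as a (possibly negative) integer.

11 —HB4→ 2·4 + 3 —bump→ 2·5 + 3 = 13 —(−1)→ 12
12 —HB5→ 2·5 + 2 —bump→ 2·6 + 2 = 14 —(−1)→ 13
13 —HB6→ 2·6 + 1 —bump→ 2·7 + 1 = 15 —(−1)→ 14
14 —HB7→ 2·7 —bump→ 2·8 = 16 —(−1)→ 15
15 —HB8→ 8 + 7 —bump→ 9 + 7 = 16 —(−1)→ 15
15 —HB9→ 9 + 6 —bump→ 10 + 6 = 16 —(−1)→ 15

0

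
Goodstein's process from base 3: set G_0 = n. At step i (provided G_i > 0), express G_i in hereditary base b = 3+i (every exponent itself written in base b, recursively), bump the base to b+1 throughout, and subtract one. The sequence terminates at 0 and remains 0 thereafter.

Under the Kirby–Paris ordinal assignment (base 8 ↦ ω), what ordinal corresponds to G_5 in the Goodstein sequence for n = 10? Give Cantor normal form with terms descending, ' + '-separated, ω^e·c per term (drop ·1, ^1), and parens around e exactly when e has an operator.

base 3: 10 = 3^2 + 1; at 4: 4^2 + 1 = 17; next = 16
base 4: 16 = 4^2; at 5: 5^2 = 25; next = 24
base 5: 24 = 4·5 + 4; at 6: 4·6 + 4 = 28; next = 27
base 6: 27 = 4·6 + 3; at 7: 4·7 + 3 = 31; next = 30
base 7: 30 = 4·7 + 2; at 8: 4·8 + 2 = 34; next = 33

ω·4 + 1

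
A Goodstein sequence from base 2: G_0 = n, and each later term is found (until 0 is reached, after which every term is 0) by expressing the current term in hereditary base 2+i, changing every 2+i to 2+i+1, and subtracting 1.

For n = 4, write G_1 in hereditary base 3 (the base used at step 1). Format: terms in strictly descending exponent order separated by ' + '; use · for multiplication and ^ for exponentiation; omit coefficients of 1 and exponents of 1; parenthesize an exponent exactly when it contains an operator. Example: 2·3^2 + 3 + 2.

2·3^2 + 2·3 + 2

i=0: 4 = 2^2 (b=2); 2→3: 3^3 = 27; 27−1 = 26
i=1: 26 = 2·3^2 + 2·3 + 2 (b=3); 3→4: 2·4^2 + 2·4 + 2 = 42; 42−1 = 41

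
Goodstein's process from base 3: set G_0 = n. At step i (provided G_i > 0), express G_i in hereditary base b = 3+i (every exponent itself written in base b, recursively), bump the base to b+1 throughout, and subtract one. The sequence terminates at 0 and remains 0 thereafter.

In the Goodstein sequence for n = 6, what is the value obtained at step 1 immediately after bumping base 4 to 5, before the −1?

8

6 —HB3→ 2·3 —bump→ 2·4 = 8 —(−1)→ 7
7 —HB4→ 4 + 3 —bump→ 5 + 3 = 8 —(−1)→ 7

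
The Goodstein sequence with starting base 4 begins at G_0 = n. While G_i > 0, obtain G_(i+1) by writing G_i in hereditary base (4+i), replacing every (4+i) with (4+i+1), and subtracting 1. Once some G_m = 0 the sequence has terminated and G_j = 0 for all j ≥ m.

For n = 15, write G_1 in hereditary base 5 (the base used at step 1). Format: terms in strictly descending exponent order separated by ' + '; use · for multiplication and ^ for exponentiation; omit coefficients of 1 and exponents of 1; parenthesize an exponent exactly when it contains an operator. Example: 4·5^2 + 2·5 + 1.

3·5 + 2

G_0 = 15. HB_4(15) = 3·4 + 3. Bump = 18. G_1 = 17.
G_1 = 17. HB_5(17) = 3·5 + 2. Bump = 20. G_2 = 19.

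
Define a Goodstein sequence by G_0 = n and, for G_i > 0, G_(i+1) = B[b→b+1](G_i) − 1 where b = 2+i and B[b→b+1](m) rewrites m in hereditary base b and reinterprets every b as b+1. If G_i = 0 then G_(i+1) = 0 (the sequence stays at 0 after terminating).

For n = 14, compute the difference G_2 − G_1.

G_0 = 14. HB_2(14) = 2^(2 + 1) + 2^2 + 2. Bump = 111. G_1 = 110.
G_1 = 110. HB_3(110) = 3^(3 + 1) + 3^3 + 2. Bump = 1282. G_2 = 1281.

1171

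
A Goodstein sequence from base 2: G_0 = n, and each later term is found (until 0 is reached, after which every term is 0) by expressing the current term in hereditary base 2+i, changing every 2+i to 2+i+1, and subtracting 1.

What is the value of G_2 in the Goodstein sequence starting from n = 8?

step 0: 8 = 2^(2 + 1); sub 3 for 2: 3^(3 + 1); = 81; G_1 = 81−1 = 80
step 1: 80 = 2·3^3 + 2·3^2 + 2·3 + 2; sub 4 for 3: 2·4^4 + 2·4^2 + 2·4 + 2; = 554; G_2 = 554−1 = 553
step 2: 553 = 2·4^4 + 2·4^2 + 2·4 + 1; sub 5 for 4: 2·5^5 + 2·5^2 + 2·5 + 1; = 6311; G_3 = 6311−1 = 6310

553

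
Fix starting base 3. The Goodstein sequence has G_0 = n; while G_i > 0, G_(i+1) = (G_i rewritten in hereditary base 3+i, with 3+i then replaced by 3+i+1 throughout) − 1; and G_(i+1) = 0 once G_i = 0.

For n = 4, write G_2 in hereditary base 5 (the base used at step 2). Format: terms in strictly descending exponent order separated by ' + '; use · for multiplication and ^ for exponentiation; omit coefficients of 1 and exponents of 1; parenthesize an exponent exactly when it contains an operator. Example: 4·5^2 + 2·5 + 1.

[0] 4 ≡ 3 + 1 (base 3). Lift 4: 5. −1: 4.
[1] 4 ≡ 4 (base 4). Lift 5: 5. −1: 4.

4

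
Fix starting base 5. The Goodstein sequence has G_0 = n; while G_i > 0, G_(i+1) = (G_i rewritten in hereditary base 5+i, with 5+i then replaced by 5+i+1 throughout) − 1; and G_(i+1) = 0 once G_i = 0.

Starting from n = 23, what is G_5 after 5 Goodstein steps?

37

step 0: 23 = 4·5 + 3; sub 6 for 5: 4·6 + 3; = 27; G_1 = 27−1 = 26
step 1: 26 = 4·6 + 2; sub 7 for 6: 4·7 + 2; = 30; G_2 = 30−1 = 29
step 2: 29 = 4·7 + 1; sub 8 for 7: 4·8 + 1; = 33; G_3 = 33−1 = 32
step 3: 32 = 4·8; sub 9 for 8: 4·9; = 36; G_4 = 36−1 = 35
step 4: 35 = 3·9 + 8; sub 10 for 9: 3·10 + 8; = 38; G_5 = 38−1 = 37
step 5: 37 = 3·10 + 7; sub 11 for 10: 3·11 + 7; = 40; G_6 = 40−1 = 39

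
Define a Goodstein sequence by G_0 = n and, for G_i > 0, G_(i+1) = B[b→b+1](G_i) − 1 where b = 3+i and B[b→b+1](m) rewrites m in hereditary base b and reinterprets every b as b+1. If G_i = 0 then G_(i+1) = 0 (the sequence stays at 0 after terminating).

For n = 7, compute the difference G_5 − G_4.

0

step 0: 7 = 2·3 + 1; sub 4 for 3: 2·4 + 1; = 9; G_1 = 9−1 = 8
step 1: 8 = 2·4; sub 5 for 4: 2·5; = 10; G_2 = 10−1 = 9
step 2: 9 = 5 + 4; sub 6 for 5: 6 + 4; = 10; G_3 = 10−1 = 9
step 3: 9 = 6 + 3; sub 7 for 6: 7 + 3; = 10; G_4 = 10−1 = 9
step 4: 9 = 7 + 2; sub 8 for 7: 8 + 2; = 10; G_5 = 10−1 = 9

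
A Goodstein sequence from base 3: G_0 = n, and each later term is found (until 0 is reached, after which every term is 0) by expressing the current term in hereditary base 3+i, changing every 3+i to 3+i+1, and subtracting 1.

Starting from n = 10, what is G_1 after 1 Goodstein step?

i=0: 10 = 3^2 + 1 (b=3); 3→4: 4^2 + 1 = 17; 17−1 = 16
i=1: 16 = 4^2 (b=4); 4→5: 5^2 = 25; 25−1 = 24

16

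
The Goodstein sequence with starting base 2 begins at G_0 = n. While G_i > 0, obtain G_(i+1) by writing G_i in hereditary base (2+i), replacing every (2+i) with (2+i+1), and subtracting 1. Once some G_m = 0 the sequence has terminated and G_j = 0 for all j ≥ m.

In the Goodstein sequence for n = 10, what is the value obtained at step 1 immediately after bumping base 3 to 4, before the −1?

1026

base 2: 10 = 2^(2 + 1) + 2; at 3: 3^(3 + 1) + 3 = 84; next = 83
base 3: 83 = 3^(3 + 1) + 2; at 4: 4^(4 + 1) + 2 = 1026; next = 1025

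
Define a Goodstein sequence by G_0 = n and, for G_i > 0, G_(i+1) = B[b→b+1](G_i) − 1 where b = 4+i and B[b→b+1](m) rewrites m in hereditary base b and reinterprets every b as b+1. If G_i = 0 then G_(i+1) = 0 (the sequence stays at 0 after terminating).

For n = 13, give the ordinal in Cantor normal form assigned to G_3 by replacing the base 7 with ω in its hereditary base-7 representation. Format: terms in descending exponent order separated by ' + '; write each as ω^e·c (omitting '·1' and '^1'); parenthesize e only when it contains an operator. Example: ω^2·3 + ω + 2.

[0] 13 ≡ 3·4 + 1 (base 4). Lift 5: 16. −1: 15.
[1] 15 ≡ 3·5 (base 5). Lift 6: 18. −1: 17.
[2] 17 ≡ 2·6 + 5 (base 6). Lift 7: 19. −1: 18.

ω·2 + 4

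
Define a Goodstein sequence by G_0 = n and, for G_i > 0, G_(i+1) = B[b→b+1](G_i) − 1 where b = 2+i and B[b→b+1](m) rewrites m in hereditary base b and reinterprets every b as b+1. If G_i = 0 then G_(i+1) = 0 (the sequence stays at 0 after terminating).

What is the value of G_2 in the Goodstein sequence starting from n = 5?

step 0: 5 = 2^2 + 1; sub 3 for 2: 3^3 + 1; = 28; G_1 = 28−1 = 27
step 1: 27 = 3^3; sub 4 for 3: 4^4; = 256; G_2 = 256−1 = 255
step 2: 255 = 3·4^3 + 3·4^2 + 3·4 + 3; sub 5 for 4: 3·5^3 + 3·5^2 + 3·5 + 3; = 468; G_3 = 468−1 = 467

255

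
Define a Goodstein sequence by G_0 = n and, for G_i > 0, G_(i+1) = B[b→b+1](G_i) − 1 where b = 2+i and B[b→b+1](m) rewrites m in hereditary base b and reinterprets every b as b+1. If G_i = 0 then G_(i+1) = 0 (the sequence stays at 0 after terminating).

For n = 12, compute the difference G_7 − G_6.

3352566707

i=0: 12 = 2^(2 + 1) + 2^2 (b=2); 2→3: 3^(3 + 1) + 3^3 = 108; 108−1 = 107
i=1: 107 = 3^(3 + 1) + 2·3^2 + 2·3 + 2 (b=3); 3→4: 4^(4 + 1) + 2·4^2 + 2·4 + 2 = 1066; 1066−1 = 1065
i=2: 1065 = 4^(4 + 1) + 2·4^2 + 2·4 + 1 (b=4); 4→5: 5^(5 + 1) + 2·5^2 + 2·5 + 1 = 15686; 15686−1 = 15685
i=3: 15685 = 5^(5 + 1) + 2·5^2 + 2·5 (b=5); 5→6: 6^(6 + 1) + 2·6^2 + 2·6 = 280020; 280020−1 = 280019
i=4: 280019 = 6^(6 + 1) + 2·6^2 + 6 + 5 (b=6); 6→7: 7^(7 + 1) + 2·7^2 + 7 + 5 = 5764911; 5764911−1 = 5764910
i=5: 5764910 = 7^(7 + 1) + 2·7^2 + 7 + 4 (b=7); 7→8: 8^(8 + 1) + 2·8^2 + 8 + 4 = 134217868; 134217868−1 = 134217867
i=6: 134217867 = 8^(8 + 1) + 2·8^2 + 8 + 3 (b=8); 8→9: 9^(9 + 1) + 2·9^2 + 9 + 3 = 3486784575; 3486784575−1 = 3486784574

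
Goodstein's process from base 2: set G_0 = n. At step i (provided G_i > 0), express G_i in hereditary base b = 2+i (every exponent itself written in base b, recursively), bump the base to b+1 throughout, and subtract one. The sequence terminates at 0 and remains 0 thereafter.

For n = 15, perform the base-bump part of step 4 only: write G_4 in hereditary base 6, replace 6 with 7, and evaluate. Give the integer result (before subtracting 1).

6588345

G_0 = 15. HB_2(15) = 2^(2 + 1) + 2^2 + 2 + 1. Bump = 112. G_1 = 111.
G_1 = 111. HB_3(111) = 3^(3 + 1) + 3^3 + 3. Bump = 1284. G_2 = 1283.
G_2 = 1283. HB_4(1283) = 4^(4 + 1) + 4^4 + 3. Bump = 18753. G_3 = 18752.
G_3 = 18752. HB_5(18752) = 5^(5 + 1) + 5^5 + 2. Bump = 326594. G_4 = 326593.
G_4 = 326593. HB_6(326593) = 6^(6 + 1) + 6^6 + 1. Bump = 6588345. G_5 = 6588344.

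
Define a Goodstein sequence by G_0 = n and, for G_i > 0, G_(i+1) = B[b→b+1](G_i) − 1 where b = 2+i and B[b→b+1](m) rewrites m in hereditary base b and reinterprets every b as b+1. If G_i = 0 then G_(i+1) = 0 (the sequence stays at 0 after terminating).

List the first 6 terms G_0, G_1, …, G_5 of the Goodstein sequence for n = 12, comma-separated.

(0) 12|_2 = 2^(2 + 1) + 2^2 ↦ 3^(3 + 1) + 3^3|_3 = 108 ⇒ 107
(1) 107|_3 = 3^(3 + 1) + 2·3^2 + 2·3 + 2 ↦ 4^(4 + 1) + 2·4^2 + 2·4 + 2|_4 = 1066 ⇒ 1065
(2) 1065|_4 = 4^(4 + 1) + 2·4^2 + 2·4 + 1 ↦ 5^(5 + 1) + 2·5^2 + 2·5 + 1|_5 = 15686 ⇒ 15685
(3) 15685|_5 = 5^(5 + 1) + 2·5^2 + 2·5 ↦ 6^(6 + 1) + 2·6^2 + 2·6|_6 = 280020 ⇒ 280019
(4) 280019|_6 = 6^(6 + 1) + 2·6^2 + 6 + 5 ↦ 7^(7 + 1) + 2·7^2 + 7 + 5|_7 = 5764911 ⇒ 5764910

12, 107, 1065, 15685, 280019, 5764910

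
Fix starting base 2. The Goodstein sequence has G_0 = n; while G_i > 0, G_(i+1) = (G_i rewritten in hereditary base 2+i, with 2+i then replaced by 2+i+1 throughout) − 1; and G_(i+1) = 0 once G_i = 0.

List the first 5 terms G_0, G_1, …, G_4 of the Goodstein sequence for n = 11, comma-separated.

(0) 11|_2 = 2^(2 + 1) + 2 + 1 ↦ 3^(3 + 1) + 3 + 1|_3 = 85 ⇒ 84
(1) 84|_3 = 3^(3 + 1) + 3 ↦ 4^(4 + 1) + 4|_4 = 1028 ⇒ 1027
(2) 1027|_4 = 4^(4 + 1) + 3 ↦ 5^(5 + 1) + 3|_5 = 15628 ⇒ 15627
(3) 15627|_5 = 5^(5 + 1) + 2 ↦ 6^(6 + 1) + 2|_6 = 279938 ⇒ 279937

11, 84, 1027, 15627, 279937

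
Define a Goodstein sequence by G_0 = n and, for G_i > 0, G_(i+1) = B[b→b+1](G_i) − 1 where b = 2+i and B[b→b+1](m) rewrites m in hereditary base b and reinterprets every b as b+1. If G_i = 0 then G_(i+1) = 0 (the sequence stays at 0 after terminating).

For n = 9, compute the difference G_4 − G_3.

130901

9 —HB2→ 2^(2 + 1) + 1 —bump→ 3^(3 + 1) + 1 = 82 —(−1)→ 81
81 —HB3→ 3^(3 + 1) —bump→ 4^(4 + 1) = 1024 —(−1)→ 1023
1023 —HB4→ 3·4^4 + 3·4^3 + 3·4^2 + 3·4 + 3 —bump→ 3·5^5 + 3·5^3 + 3·5^2 + 3·5 + 3 = 9843 —(−1)→ 9842
9842 —HB5→ 3·5^5 + 3·5^3 + 3·5^2 + 3·5 + 2 —bump→ 3·6^6 + 3·6^3 + 3·6^2 + 3·6 + 2 = 140744 —(−1)→ 140743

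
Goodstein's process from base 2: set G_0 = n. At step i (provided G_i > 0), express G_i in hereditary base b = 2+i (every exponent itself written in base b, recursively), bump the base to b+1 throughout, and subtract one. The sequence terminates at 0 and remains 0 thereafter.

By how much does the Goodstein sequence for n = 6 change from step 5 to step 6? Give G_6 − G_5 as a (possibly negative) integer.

step 0: 6 = 2^2 + 2; sub 3 for 2: 3^3 + 3; = 30; G_1 = 30−1 = 29
step 1: 29 = 3^3 + 2; sub 4 for 3: 4^4 + 2; = 258; G_2 = 258−1 = 257
step 2: 257 = 4^4 + 1; sub 5 for 4: 5^5 + 1; = 3126; G_3 = 3126−1 = 3125
step 3: 3125 = 5^5; sub 6 for 5: 6^6; = 46656; G_4 = 46656−1 = 46655
step 4: 46655 = 5·6^5 + 5·6^4 + 5·6^3 + 5·6^2 + 5·6 + 5; sub 7 for 6: 5·7^5 + 5·7^4 + 5·7^3 + 5·7^2 + 5·7 + 5; = 98040; G_5 = 98040−1 = 98039
step 5: 98039 = 5·7^5 + 5·7^4 + 5·7^3 + 5·7^2 + 5·7 + 4; sub 8 for 7: 5·8^5 + 5·8^4 + 5·8^3 + 5·8^2 + 5·8 + 4; = 187244; G_6 = 187244−1 = 187243

89204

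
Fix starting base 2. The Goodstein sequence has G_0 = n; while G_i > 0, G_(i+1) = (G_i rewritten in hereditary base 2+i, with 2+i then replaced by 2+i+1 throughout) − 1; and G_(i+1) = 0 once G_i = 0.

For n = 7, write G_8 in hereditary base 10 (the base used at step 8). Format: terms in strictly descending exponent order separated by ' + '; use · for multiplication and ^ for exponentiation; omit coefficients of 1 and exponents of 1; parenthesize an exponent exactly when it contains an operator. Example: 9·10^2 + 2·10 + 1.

7·10^7 + 7·10^6 + 7·10^5 + 7·10^4 + 7·10^3 + 7·10^2 + 7·10 + 5

i=0: 7 = 2^2 + 2 + 1 (b=2); 2→3: 3^3 + 3 + 1 = 31; 31−1 = 30
i=1: 30 = 3^3 + 3 (b=3); 3→4: 4^4 + 4 = 260; 260−1 = 259
i=2: 259 = 4^4 + 3 (b=4); 4→5: 5^5 + 3 = 3128; 3128−1 = 3127
i=3: 3127 = 5^5 + 2 (b=5); 5→6: 6^6 + 2 = 46658; 46658−1 = 46657
i=4: 46657 = 6^6 + 1 (b=6); 6→7: 7^7 + 1 = 823544; 823544−1 = 823543
i=5: 823543 = 7^7 (b=7); 7→8: 8^8 = 16777216; 16777216−1 = 16777215
i=6: 16777215 = 7·8^7 + 7·8^6 + 7·8^5 + 7·8^4 + 7·8^3 + 7·8^2 + 7·8 + 7 (b=8); 8→9: 7·9^7 + 7·9^6 + 7·9^5 + 7·9^4 + 7·9^3 + 7·9^2 + 7·9 + 7 = 37665880; 37665880−1 = 37665879
i=7: 37665879 = 7·9^7 + 7·9^6 + 7·9^5 + 7·9^4 + 7·9^3 + 7·9^2 + 7·9 + 6 (b=9); 9→10: 7·10^7 + 7·10^6 + 7·10^5 + 7·10^4 + 7·10^3 + 7·10^2 + 7·10 + 6 = 77777776; 77777776−1 = 77777775
i=8: 77777775 = 7·10^7 + 7·10^6 + 7·10^5 + 7·10^4 + 7·10^3 + 7·10^2 + 7·10 + 5 (b=10); 10→11: 7·11^7 + 7·11^6 + 7·11^5 + 7·11^4 + 7·11^3 + 7·11^2 + 7·11 + 5 = 150051214; 150051214−1 = 150051213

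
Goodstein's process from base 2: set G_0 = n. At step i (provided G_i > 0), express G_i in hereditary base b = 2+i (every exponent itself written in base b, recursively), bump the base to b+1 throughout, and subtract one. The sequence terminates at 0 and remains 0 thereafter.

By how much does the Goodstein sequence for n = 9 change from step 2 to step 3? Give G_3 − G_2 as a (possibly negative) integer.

(0) 9|_2 = 2^(2 + 1) + 1 ↦ 3^(3 + 1) + 1|_3 = 82 ⇒ 81
(1) 81|_3 = 3^(3 + 1) ↦ 4^(4 + 1)|_4 = 1024 ⇒ 1023
(2) 1023|_4 = 3·4^4 + 3·4^3 + 3·4^2 + 3·4 + 3 ↦ 3·5^5 + 3·5^3 + 3·5^2 + 3·5 + 3|_5 = 9843 ⇒ 9842

8819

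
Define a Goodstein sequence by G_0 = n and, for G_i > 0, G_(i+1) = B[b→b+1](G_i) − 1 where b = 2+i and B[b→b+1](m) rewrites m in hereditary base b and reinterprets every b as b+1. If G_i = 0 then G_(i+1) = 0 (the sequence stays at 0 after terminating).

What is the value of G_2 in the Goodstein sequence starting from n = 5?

(0) 5|_2 = 2^2 + 1 ↦ 3^3 + 1|_3 = 28 ⇒ 27
(1) 27|_3 = 3^3 ↦ 4^4|_4 = 256 ⇒ 255
(2) 255|_4 = 3·4^3 + 3·4^2 + 3·4 + 3 ↦ 3·5^3 + 3·5^2 + 3·5 + 3|_5 = 468 ⇒ 467

255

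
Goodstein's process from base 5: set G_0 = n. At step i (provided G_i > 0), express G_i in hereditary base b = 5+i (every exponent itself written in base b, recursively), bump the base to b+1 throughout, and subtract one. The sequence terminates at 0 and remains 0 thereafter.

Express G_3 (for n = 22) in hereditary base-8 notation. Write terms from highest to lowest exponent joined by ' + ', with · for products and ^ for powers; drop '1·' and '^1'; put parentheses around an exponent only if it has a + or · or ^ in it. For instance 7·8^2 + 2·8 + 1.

3·8 + 7

(0) 22|_5 = 4·5 + 2 ↦ 4·6 + 2|_6 = 26 ⇒ 25
(1) 25|_6 = 4·6 + 1 ↦ 4·7 + 1|_7 = 29 ⇒ 28
(2) 28|_7 = 4·7 ↦ 4·8|_8 = 32 ⇒ 31
(3) 31|_8 = 3·8 + 7 ↦ 3·9 + 7|_9 = 34 ⇒ 33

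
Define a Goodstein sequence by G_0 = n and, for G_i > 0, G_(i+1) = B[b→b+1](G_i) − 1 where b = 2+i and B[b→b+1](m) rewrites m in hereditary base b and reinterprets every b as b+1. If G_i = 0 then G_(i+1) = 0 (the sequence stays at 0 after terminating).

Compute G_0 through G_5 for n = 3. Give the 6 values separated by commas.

3, 3, 3, 2, 1, 0

G_0 = 3. HB_2(3) = 2 + 1. Bump = 4. G_1 = 3.
G_1 = 3. HB_3(3) = 3. Bump = 4. G_2 = 3.
G_2 = 3. HB_4(3) = 3. Bump = 3. G_3 = 2.
G_3 = 2. HB_5(2) = 2. Bump = 2. G_4 = 1.
G_4 = 1. HB_6(1) = 1. Bump = 1. G_5 = 0.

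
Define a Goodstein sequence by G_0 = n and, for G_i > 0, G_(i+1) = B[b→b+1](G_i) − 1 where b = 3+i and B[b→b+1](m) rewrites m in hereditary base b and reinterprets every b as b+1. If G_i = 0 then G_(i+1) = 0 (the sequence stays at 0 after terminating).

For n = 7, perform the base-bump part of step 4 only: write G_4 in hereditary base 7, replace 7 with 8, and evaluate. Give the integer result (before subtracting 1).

i=0: 7 = 2·3 + 1 (b=3); 3→4: 2·4 + 1 = 9; 9−1 = 8
i=1: 8 = 2·4 (b=4); 4→5: 2·5 = 10; 10−1 = 9
i=2: 9 = 5 + 4 (b=5); 5→6: 6 + 4 = 10; 10−1 = 9
i=3: 9 = 6 + 3 (b=6); 6→7: 7 + 3 = 10; 10−1 = 9
i=4: 9 = 7 + 2 (b=7); 7→8: 8 + 2 = 10; 10−1 = 9

10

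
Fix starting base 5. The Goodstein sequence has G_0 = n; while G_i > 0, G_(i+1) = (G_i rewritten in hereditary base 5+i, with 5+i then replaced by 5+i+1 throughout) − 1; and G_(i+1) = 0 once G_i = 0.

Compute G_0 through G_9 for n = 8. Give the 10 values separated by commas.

8, 8, 8, 8, 8, 7, 6, 5, 4, 3

base 5: 8 = 5 + 3; at 6: 6 + 3 = 9; next = 8
base 6: 8 = 6 + 2; at 7: 7 + 2 = 9; next = 8
base 7: 8 = 7 + 1; at 8: 8 + 1 = 9; next = 8
base 8: 8 = 8; at 9: 9 = 9; next = 8
base 9: 8 = 8; at 10: 8 = 8; next = 7
base 10: 7 = 7; at 11: 7 = 7; next = 6
base 11: 6 = 6; at 12: 6 = 6; next = 5
base 12: 5 = 5; at 13: 5 = 5; next = 4
base 13: 4 = 4; at 14: 4 = 4; next = 3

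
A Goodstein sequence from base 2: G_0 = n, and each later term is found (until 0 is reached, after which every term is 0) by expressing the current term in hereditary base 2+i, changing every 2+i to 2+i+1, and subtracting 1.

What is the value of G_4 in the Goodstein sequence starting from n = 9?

i=0: 9 = 2^(2 + 1) + 1 (b=2); 2→3: 3^(3 + 1) + 1 = 82; 82−1 = 81
i=1: 81 = 3^(3 + 1) (b=3); 3→4: 4^(4 + 1) = 1024; 1024−1 = 1023
i=2: 1023 = 3·4^4 + 3·4^3 + 3·4^2 + 3·4 + 3 (b=4); 4→5: 3·5^5 + 3·5^3 + 3·5^2 + 3·5 + 3 = 9843; 9843−1 = 9842
i=3: 9842 = 3·5^5 + 3·5^3 + 3·5^2 + 3·5 + 2 (b=5); 5→6: 3·6^6 + 3·6^3 + 3·6^2 + 3·6 + 2 = 140744; 140744−1 = 140743
i=4: 140743 = 3·6^6 + 3·6^3 + 3·6^2 + 3·6 + 1 (b=6); 6→7: 3·7^7 + 3·7^3 + 3·7^2 + 3·7 + 1 = 2471827; 2471827−1 = 2471826

140743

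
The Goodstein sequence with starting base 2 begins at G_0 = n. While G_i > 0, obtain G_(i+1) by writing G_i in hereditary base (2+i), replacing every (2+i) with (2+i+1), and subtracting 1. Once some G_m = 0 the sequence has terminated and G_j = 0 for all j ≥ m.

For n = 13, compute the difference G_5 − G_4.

5485287

G_0=13  [base 2] 2^(2 + 1) + 2^2 + 1  →[2↦3]→  3^(3 + 1) + 3^3 + 1 = 109  −1 ⇒ G_1=108
G_1=108  [base 3] 3^(3 + 1) + 3^3  →[3↦4]→  4^(4 + 1) + 4^4 = 1280  −1 ⇒ G_2=1279
G_2=1279  [base 4] 4^(4 + 1) + 3·4^3 + 3·4^2 + 3·4 + 3  →[4↦5]→  5^(5 + 1) + 3·5^3 + 3·5^2 + 3·5 + 3 = 16093  −1 ⇒ G_3=16092
G_3=16092  [base 5] 5^(5 + 1) + 3·5^3 + 3·5^2 + 3·5 + 2  →[5↦6]→  6^(6 + 1) + 3·6^3 + 3·6^2 + 3·6 + 2 = 280712  −1 ⇒ G_4=280711
G_4=280711  [base 6] 6^(6 + 1) + 3·6^3 + 3·6^2 + 3·6 + 1  →[6↦7]→  7^(7 + 1) + 3·7^3 + 3·7^2 + 3·7 + 1 = 5765999  −1 ⇒ G_5=5765998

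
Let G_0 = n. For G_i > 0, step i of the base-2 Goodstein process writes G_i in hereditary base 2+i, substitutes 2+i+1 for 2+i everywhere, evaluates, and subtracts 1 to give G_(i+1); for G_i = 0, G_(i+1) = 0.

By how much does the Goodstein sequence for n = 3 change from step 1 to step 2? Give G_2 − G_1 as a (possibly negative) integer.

G_0=3  [base 2] 2 + 1  →[2↦3]→  3 + 1 = 4  −1 ⇒ G_1=3
G_1=3  [base 3] 3  →[3↦4]→  4 = 4  −1 ⇒ G_2=3

0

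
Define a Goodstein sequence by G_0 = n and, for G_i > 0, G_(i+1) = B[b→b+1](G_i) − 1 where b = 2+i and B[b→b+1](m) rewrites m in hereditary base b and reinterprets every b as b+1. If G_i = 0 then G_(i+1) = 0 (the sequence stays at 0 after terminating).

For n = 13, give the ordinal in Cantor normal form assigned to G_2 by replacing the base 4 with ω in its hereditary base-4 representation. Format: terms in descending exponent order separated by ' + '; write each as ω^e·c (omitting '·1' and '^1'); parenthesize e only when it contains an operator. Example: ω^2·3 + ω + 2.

ω^(ω + 1) + ω^3·3 + ω^2·3 + ω·3 + 3

13 —HB2→ 2^(2 + 1) + 2^2 + 1 —bump→ 3^(3 + 1) + 3^3 + 1 = 109 —(−1)→ 108
108 —HB3→ 3^(3 + 1) + 3^3 —bump→ 4^(4 + 1) + 4^4 = 1280 —(−1)→ 1279
1279 —HB4→ 4^(4 + 1) + 3·4^3 + 3·4^2 + 3·4 + 3 —bump→ 5^(5 + 1) + 3·5^3 + 3·5^2 + 3·5 + 3 = 16093 —(−1)→ 16092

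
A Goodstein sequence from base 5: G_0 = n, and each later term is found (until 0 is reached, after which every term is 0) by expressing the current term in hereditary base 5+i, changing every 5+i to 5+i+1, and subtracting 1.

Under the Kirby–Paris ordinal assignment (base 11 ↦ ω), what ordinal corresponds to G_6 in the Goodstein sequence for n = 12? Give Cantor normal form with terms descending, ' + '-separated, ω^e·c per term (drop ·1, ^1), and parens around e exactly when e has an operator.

step 0: 12 = 2·5 + 2; sub 6 for 5: 2·6 + 2; = 14; G_1 = 14−1 = 13
step 1: 13 = 2·6 + 1; sub 7 for 6: 2·7 + 1; = 15; G_2 = 15−1 = 14
step 2: 14 = 2·7; sub 8 for 7: 2·8; = 16; G_3 = 16−1 = 15
step 3: 15 = 8 + 7; sub 9 for 8: 9 + 7; = 16; G_4 = 16−1 = 15
step 4: 15 = 9 + 6; sub 10 for 9: 10 + 6; = 16; G_5 = 16−1 = 15
step 5: 15 = 10 + 5; sub 11 for 10: 11 + 5; = 16; G_6 = 16−1 = 15
step 6: 15 = 11 + 4; sub 12 for 11: 12 + 4; = 16; G_7 = 16−1 = 15

ω + 4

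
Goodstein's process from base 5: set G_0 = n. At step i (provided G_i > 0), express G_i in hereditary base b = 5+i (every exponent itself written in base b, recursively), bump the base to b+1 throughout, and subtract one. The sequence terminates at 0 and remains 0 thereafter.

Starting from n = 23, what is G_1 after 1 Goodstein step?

26

(0) 23|_5 = 4·5 + 3 ↦ 4·6 + 3|_6 = 27 ⇒ 26
(1) 26|_6 = 4·6 + 2 ↦ 4·7 + 2|_7 = 30 ⇒ 29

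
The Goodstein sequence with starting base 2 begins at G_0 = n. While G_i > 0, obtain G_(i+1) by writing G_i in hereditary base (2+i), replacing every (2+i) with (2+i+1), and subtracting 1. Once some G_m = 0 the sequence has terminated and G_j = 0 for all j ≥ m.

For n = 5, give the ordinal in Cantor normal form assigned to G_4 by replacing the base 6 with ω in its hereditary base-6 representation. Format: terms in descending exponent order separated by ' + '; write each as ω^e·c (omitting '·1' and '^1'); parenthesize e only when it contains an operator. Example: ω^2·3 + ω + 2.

base 2: 5 = 2^2 + 1; at 3: 3^3 + 1 = 28; next = 27
base 3: 27 = 3^3; at 4: 4^4 = 256; next = 255
base 4: 255 = 3·4^3 + 3·4^2 + 3·4 + 3; at 5: 3·5^3 + 3·5^2 + 3·5 + 3 = 468; next = 467
base 5: 467 = 3·5^3 + 3·5^2 + 3·5 + 2; at 6: 3·6^3 + 3·6^2 + 3·6 + 2 = 776; next = 775
base 6: 775 = 3·6^3 + 3·6^2 + 3·6 + 1; at 7: 3·7^3 + 3·7^2 + 3·7 + 1 = 1198; next = 1197

ω^3·3 + ω^2·3 + ω·3 + 1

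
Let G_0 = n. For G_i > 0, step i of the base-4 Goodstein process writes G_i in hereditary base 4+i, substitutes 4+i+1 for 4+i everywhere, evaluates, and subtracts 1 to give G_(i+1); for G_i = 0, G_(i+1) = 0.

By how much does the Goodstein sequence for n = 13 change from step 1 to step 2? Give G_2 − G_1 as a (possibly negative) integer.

step 0: 13 = 3·4 + 1; sub 5 for 4: 3·5 + 1; = 16; G_1 = 16−1 = 15
step 1: 15 = 3·5; sub 6 for 5: 3·6; = 18; G_2 = 18−1 = 17

2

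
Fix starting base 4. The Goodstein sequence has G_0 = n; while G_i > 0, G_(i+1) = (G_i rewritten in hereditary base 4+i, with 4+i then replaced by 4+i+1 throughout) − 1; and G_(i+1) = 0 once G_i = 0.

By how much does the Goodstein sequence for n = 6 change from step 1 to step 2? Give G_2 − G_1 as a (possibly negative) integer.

0

(0) 6|_4 = 4 + 2 ↦ 5 + 2|_5 = 7 ⇒ 6
(1) 6|_5 = 5 + 1 ↦ 6 + 1|_6 = 7 ⇒ 6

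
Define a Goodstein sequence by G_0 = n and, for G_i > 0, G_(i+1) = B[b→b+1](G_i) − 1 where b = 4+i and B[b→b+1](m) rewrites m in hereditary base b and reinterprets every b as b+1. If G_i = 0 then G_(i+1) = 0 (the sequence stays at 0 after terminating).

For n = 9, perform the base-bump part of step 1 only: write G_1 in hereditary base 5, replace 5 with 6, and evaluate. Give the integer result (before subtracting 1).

12

i=0: 9 = 2·4 + 1 (b=4); 4→5: 2·5 + 1 = 11; 11−1 = 10
i=1: 10 = 2·5 (b=5); 5→6: 2·6 = 12; 12−1 = 11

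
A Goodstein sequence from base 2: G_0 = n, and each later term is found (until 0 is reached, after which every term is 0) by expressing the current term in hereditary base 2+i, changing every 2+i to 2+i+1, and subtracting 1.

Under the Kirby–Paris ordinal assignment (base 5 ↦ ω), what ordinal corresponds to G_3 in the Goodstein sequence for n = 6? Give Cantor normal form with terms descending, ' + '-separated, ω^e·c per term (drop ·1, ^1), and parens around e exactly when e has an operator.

ω^ω

i=0: 6 = 2^2 + 2 (b=2); 2→3: 3^3 + 3 = 30; 30−1 = 29
i=1: 29 = 3^3 + 2 (b=3); 3→4: 4^4 + 2 = 258; 258−1 = 257
i=2: 257 = 4^4 + 1 (b=4); 4→5: 5^5 + 1 = 3126; 3126−1 = 3125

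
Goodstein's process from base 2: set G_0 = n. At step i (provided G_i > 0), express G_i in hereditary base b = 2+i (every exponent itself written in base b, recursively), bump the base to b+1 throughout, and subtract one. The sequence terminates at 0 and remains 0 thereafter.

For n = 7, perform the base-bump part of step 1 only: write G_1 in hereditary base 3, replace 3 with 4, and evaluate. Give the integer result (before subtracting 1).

260

base 2: 7 = 2^2 + 2 + 1; at 3: 3^3 + 3 + 1 = 31; next = 30
base 3: 30 = 3^3 + 3; at 4: 4^4 + 4 = 260; next = 259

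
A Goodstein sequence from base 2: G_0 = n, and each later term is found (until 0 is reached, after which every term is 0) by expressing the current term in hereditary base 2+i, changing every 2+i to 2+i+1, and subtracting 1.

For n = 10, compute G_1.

i=0: 10 = 2^(2 + 1) + 2 (b=2); 2→3: 3^(3 + 1) + 3 = 84; 84−1 = 83
i=1: 83 = 3^(3 + 1) + 2 (b=3); 3→4: 4^(4 + 1) + 2 = 1026; 1026−1 = 1025

83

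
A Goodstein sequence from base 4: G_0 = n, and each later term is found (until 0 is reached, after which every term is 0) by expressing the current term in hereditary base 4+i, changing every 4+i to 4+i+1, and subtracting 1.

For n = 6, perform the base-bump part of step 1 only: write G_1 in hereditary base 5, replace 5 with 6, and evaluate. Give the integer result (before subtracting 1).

7

G_0 = 6. HB_4(6) = 4 + 2. Bump = 7. G_1 = 6.
G_1 = 6. HB_5(6) = 5 + 1. Bump = 7. G_2 = 6.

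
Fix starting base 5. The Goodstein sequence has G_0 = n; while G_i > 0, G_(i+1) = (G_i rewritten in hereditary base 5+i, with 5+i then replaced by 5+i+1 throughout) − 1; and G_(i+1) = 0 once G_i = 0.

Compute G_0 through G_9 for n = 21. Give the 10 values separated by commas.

21, 24, 27, 29, 31, 33, 35, 37, 39, 41

21 —HB5→ 4·5 + 1 —bump→ 4·6 + 1 = 25 —(−1)→ 24
24 —HB6→ 4·6 —bump→ 4·7 = 28 —(−1)→ 27
27 —HB7→ 3·7 + 6 —bump→ 3·8 + 6 = 30 —(−1)→ 29
29 —HB8→ 3·8 + 5 —bump→ 3·9 + 5 = 32 —(−1)→ 31
31 —HB9→ 3·9 + 4 —bump→ 3·10 + 4 = 34 —(−1)→ 33
33 —HB10→ 3·10 + 3 —bump→ 3·11 + 3 = 36 —(−1)→ 35
35 —HB11→ 3·11 + 2 —bump→ 3·12 + 2 = 38 —(−1)→ 37
37 —HB12→ 3·12 + 1 —bump→ 3·13 + 1 = 40 —(−1)→ 39
39 —HB13→ 3·13 —bump→ 3·14 = 42 —(−1)→ 41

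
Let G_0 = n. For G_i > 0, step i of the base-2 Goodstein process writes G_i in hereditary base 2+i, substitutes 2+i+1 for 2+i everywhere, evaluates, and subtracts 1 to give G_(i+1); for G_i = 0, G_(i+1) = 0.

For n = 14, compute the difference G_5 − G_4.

5536249

base 2: 14 = 2^(2 + 1) + 2^2 + 2; at 3: 3^(3 + 1) + 3^3 + 3 = 111; next = 110
base 3: 110 = 3^(3 + 1) + 3^3 + 2; at 4: 4^(4 + 1) + 4^4 + 2 = 1282; next = 1281
base 4: 1281 = 4^(4 + 1) + 4^4 + 1; at 5: 5^(5 + 1) + 5^5 + 1 = 18751; next = 18750
base 5: 18750 = 5^(5 + 1) + 5^5; at 6: 6^(6 + 1) + 6^6 = 326592; next = 326591
base 6: 326591 = 6^(6 + 1) + 5·6^5 + 5·6^4 + 5·6^3 + 5·6^2 + 5·6 + 5; at 7: 7^(7 + 1) + 5·7^5 + 5·7^4 + 5·7^3 + 5·7^2 + 5·7 + 5 = 5862841; next = 5862840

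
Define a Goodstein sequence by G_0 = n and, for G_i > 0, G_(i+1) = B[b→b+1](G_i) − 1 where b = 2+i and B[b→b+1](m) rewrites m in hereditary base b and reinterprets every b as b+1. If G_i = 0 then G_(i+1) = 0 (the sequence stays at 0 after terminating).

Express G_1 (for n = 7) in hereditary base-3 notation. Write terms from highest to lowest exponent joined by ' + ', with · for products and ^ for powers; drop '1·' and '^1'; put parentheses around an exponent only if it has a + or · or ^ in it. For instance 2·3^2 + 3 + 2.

G_0 = 7. HB_2(7) = 2^2 + 2 + 1. Bump = 31. G_1 = 30.
G_1 = 30. HB_3(30) = 3^3 + 3. Bump = 260. G_2 = 259.

3^3 + 3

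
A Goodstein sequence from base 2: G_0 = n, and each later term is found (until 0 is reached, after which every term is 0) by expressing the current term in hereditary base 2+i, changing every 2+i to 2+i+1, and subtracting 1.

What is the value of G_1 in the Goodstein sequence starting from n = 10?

base 2: 10 = 2^(2 + 1) + 2; at 3: 3^(3 + 1) + 3 = 84; next = 83
base 3: 83 = 3^(3 + 1) + 2; at 4: 4^(4 + 1) + 2 = 1026; next = 1025

83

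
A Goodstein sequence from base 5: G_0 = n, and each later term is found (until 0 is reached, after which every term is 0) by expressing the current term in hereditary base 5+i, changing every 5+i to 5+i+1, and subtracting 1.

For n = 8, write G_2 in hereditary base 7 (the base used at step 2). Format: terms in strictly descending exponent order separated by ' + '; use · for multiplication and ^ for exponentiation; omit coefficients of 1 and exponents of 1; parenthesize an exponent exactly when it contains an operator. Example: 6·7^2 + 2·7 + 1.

G_0=8  [base 5] 5 + 3  →[5↦6]→  6 + 3 = 9  −1 ⇒ G_1=8
G_1=8  [base 6] 6 + 2  →[6↦7]→  7 + 2 = 9  −1 ⇒ G_2=8

7 + 1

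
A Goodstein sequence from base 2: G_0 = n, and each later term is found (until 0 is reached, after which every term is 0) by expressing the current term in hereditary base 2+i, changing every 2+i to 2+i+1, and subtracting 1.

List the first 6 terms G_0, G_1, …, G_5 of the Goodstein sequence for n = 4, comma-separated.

4, 26, 41, 60, 83, 109

G_0=4  [base 2] 2^2  →[2↦3]→  3^3 = 27  −1 ⇒ G_1=26
G_1=26  [base 3] 2·3^2 + 2·3 + 2  →[3↦4]→  2·4^2 + 2·4 + 2 = 42  −1 ⇒ G_2=41
G_2=41  [base 4] 2·4^2 + 2·4 + 1  →[4↦5]→  2·5^2 + 2·5 + 1 = 61  −1 ⇒ G_3=60
G_3=60  [base 5] 2·5^2 + 2·5  →[5↦6]→  2·6^2 + 2·6 = 84  −1 ⇒ G_4=83
G_4=83  [base 6] 2·6^2 + 6 + 5  →[6↦7]→  2·7^2 + 7 + 5 = 110  −1 ⇒ G_5=109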